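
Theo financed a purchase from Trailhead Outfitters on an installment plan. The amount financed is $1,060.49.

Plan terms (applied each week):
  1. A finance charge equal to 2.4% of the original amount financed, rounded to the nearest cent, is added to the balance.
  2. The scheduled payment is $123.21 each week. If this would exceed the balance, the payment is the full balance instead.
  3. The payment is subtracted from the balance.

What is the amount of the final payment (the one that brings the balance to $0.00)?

$108.34

Week 1: $1,060.49 +$25.45 interest = $1,085.94; pay $123.21 → $962.73
Week 2: $962.73 +$25.45 interest = $988.18; pay $123.21 → $864.97
Week 3: $864.97 +$25.45 interest = $890.42; pay $123.21 → $767.21
Week 4: $767.21 +$25.45 interest = $792.66; pay $123.21 → $669.45
Week 5: $669.45 +$25.45 interest = $694.90; pay $123.21 → $571.69
Week 6: $571.69 +$25.45 interest = $597.14; pay $123.21 → $473.93
Week 7: $473.93 +$25.45 interest = $499.38; pay $123.21 → $376.17
Week 8: $376.17 +$25.45 interest = $401.62; pay $123.21 → $278.41
Week 9: $278.41 +$25.45 interest = $303.86; pay $123.21 → $180.65
Week 10: $180.65 +$25.45 interest = $206.10; pay $123.21 → $82.89
Week 11: $82.89 +$25.45 interest = $108.34; pay $108.34 → $0.00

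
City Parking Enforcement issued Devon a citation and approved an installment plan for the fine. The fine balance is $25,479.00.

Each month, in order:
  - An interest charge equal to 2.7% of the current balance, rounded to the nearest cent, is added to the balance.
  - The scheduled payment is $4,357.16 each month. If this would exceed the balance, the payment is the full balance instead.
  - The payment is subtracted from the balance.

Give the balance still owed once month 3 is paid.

Month 1: opening $25,479.00; interest $687.93 → $26,166.93; payment $4,357.16; balance $21,809.77
Month 2: opening $21,809.77; interest $588.86 → $22,398.63; payment $4,357.16; balance $18,041.47
Month 3: opening $18,041.47; interest $487.12 → $18,528.59; payment $4,357.16; balance $14,171.43

$14,171.43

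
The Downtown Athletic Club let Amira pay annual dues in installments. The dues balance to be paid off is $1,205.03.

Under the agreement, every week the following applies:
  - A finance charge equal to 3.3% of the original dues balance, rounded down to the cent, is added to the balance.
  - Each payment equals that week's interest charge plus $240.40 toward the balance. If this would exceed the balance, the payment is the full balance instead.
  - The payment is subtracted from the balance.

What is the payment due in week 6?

$42.79

# | Opening | Interest | Payment | End bal
1 | $1,205.03 | $39.76 | $280.16 | $964.63
2 | $964.63 | $39.76 | $280.16 | $724.23
3 | $724.23 | $39.76 | $280.16 | $483.83
4 | $483.83 | $39.76 | $280.16 | $243.43
5 | $243.43 | $39.76 | $280.16 | $3.03
6 | $3.03 | $39.76 | $42.79 | $0.00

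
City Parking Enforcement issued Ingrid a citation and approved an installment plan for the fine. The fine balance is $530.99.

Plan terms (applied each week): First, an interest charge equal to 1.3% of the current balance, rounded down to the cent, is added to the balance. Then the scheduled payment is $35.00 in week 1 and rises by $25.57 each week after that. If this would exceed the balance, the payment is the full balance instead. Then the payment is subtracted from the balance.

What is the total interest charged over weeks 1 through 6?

$29.11

Week 1: $530.99 +$6.90 interest = $537.89; pay $35.00 → $502.89
Week 2: $502.89 +$6.53 interest = $509.42; pay $60.57 → $448.85
Week 3: $448.85 +$5.83 interest = $454.68; pay $86.14 → $368.54
Week 4: $368.54 +$4.79 interest = $373.33; pay $111.71 → $261.62
Week 5: $261.62 +$3.40 interest = $265.02; pay $137.28 → $127.74
Week 6: $127.74 +$1.66 interest = $129.40; pay $129.40 → $0.00
Total interest: $6.90 + $6.53 + $5.83 + $4.79 + $3.40 + $1.66 = $29.11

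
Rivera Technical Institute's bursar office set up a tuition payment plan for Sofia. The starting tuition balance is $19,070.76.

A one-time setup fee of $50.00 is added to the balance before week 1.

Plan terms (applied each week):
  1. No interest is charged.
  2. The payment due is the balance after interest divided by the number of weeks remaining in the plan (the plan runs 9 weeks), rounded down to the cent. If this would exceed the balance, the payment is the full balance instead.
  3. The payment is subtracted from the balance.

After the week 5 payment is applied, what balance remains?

$8,498.12

# | Opening | Payment | End bal
1 | $19,120.76 | $2,124.52 | $16,996.24
2 | $16,996.24 | $2,124.53 | $14,871.71
3 | $14,871.71 | $2,124.53 | $12,747.18
4 | $12,747.18 | $2,124.53 | $10,622.65
5 | $10,622.65 | $2,124.53 | $8,498.12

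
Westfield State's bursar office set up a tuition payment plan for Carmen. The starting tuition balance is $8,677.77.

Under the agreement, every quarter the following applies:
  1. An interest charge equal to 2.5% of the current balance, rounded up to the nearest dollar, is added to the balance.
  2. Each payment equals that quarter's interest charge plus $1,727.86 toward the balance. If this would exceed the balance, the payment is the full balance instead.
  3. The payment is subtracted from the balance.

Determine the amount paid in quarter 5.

Quarter 1: $8,677.77 +$217.00 interest = $8,894.77; pay $1,944.86 → $6,949.91
Quarter 2: $6,949.91 +$174.00 interest = $7,123.91; pay $1,901.86 → $5,222.05
Quarter 3: $5,222.05 +$131.00 interest = $5,353.05; pay $1,858.86 → $3,494.19
Quarter 4: $3,494.19 +$88.00 interest = $3,582.19; pay $1,815.86 → $1,766.33
Quarter 5: $1,766.33 +$45.00 interest = $1,811.33; pay $1,772.86 → $38.47

$1,772.86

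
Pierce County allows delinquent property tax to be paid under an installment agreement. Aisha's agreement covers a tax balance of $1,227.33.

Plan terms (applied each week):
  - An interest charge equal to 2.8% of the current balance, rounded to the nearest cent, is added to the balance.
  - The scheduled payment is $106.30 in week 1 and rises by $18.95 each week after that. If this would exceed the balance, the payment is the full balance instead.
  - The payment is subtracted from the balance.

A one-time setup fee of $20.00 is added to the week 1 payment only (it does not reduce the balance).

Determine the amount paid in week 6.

$201.05

Week 1: $1,227.33 +$34.37 interest = $1,261.70; pay $106.30 (+ $20.00 fee) → $1,155.40
Week 2: $1,155.40 +$32.35 interest = $1,187.75; pay $125.25 → $1,062.50
Week 3: $1,062.50 +$29.75 interest = $1,092.25; pay $144.20 → $948.05
Week 4: $948.05 +$26.55 interest = $974.60; pay $163.15 → $811.45
Week 5: $811.45 +$22.72 interest = $834.17; pay $182.10 → $652.07
Week 6: $652.07 +$18.26 interest = $670.33; pay $201.05 → $469.28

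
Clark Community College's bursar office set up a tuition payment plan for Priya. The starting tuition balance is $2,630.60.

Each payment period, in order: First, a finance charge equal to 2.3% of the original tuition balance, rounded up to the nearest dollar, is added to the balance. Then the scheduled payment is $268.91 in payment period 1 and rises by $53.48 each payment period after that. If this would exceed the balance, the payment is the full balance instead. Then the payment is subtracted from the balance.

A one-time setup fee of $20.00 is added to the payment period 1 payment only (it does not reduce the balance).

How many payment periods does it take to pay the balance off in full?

8

Payment period 1: $2,630.60 +$61.00 interest = $2,691.60; pay $268.91 (+ $20.00 fee) → $2,422.69
Payment period 2: $2,422.69 +$61.00 interest = $2,483.69; pay $322.39 → $2,161.30
Payment period 3: $2,161.30 +$61.00 interest = $2,222.30; pay $375.87 → $1,846.43
Payment period 4: $1,846.43 +$61.00 interest = $1,907.43; pay $429.35 → $1,478.08
Payment period 5: $1,478.08 +$61.00 interest = $1,539.08; pay $482.83 → $1,056.25
Payment period 6: $1,056.25 +$61.00 interest = $1,117.25; pay $536.31 → $580.94
Payment period 7: $580.94 +$61.00 interest = $641.94; pay $589.79 → $52.15
Payment period 8: $52.15 +$61.00 interest = $113.15; pay $113.15 → $0.00
Balance reaches $0.00 in payment period 8.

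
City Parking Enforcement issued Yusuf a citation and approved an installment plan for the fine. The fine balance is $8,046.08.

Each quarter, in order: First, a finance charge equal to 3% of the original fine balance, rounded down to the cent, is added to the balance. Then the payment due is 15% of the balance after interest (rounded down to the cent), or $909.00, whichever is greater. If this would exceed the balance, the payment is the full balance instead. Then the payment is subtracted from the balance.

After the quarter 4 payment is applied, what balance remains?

Quarter 1: $8,046.08 +$241.38 interest = $8,287.46; pay $1,243.11 → $7,044.35
Quarter 2: $7,044.35 +$241.38 interest = $7,285.73; pay $1,092.85 → $6,192.88
Quarter 3: $6,192.88 +$241.38 interest = $6,434.26; pay $965.13 → $5,469.13
Quarter 4: $5,469.13 +$241.38 interest = $5,710.51; pay $909.00 → $4,801.51

$4,801.51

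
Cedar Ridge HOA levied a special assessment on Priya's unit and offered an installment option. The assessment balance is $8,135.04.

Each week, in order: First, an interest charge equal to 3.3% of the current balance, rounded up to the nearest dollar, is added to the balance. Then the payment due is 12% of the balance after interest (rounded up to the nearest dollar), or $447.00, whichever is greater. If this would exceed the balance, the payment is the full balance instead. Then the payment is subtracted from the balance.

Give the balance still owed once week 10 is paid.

Week 1: $8,135.04 +$269.00 interest = $8,404.04; pay $1,009.00 → $7,395.04
Week 2: $7,395.04 +$245.00 interest = $7,640.04; pay $917.00 → $6,723.04
Week 3: $6,723.04 +$222.00 interest = $6,945.04; pay $834.00 → $6,111.04
Week 4: $6,111.04 +$202.00 interest = $6,313.04; pay $758.00 → $5,555.04
Week 5: $5,555.04 +$184.00 interest = $5,739.04; pay $689.00 → $5,050.04
Week 6: $5,050.04 +$167.00 interest = $5,217.04; pay $627.00 → $4,590.04
Week 7: $4,590.04 +$152.00 interest = $4,742.04; pay $570.00 → $4,172.04
Week 8: $4,172.04 +$138.00 interest = $4,310.04; pay $518.00 → $3,792.04
Week 9: $3,792.04 +$126.00 interest = $3,918.04; pay $471.00 → $3,447.04
Week 10: $3,447.04 +$114.00 interest = $3,561.04; pay $447.00 → $3,114.04

$3,114.04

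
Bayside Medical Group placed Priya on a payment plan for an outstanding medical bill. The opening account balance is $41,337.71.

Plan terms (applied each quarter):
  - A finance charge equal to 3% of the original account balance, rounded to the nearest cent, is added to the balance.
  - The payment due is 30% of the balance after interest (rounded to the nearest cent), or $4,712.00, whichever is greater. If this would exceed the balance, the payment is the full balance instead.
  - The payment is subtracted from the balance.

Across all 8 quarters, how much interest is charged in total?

Quarter 1: opening $41,337.71; interest $1,240.13 → $42,577.84; payment $12,773.35; balance $29,804.49
Quarter 2: opening $29,804.49; interest $1,240.13 → $31,044.62; payment $9,313.39; balance $21,731.23
Quarter 3: opening $21,731.23; interest $1,240.13 → $22,971.36; payment $6,891.41; balance $16,079.95
Quarter 4: opening $16,079.95; interest $1,240.13 → $17,320.08; payment $5,196.02; balance $12,124.06
Quarter 5: opening $12,124.06; interest $1,240.13 → $13,364.19; payment $4,712.00; balance $8,652.19
Quarter 6: opening $8,652.19; interest $1,240.13 → $9,892.32; payment $4,712.00; balance $5,180.32
Quarter 7: opening $5,180.32; interest $1,240.13 → $6,420.45; payment $4,712.00; balance $1,708.45
Quarter 8: opening $1,708.45; interest $1,240.13 → $2,948.58; payment $2,948.58; balance $0.00
Total interest: $1,240.13 + $1,240.13 + $1,240.13 + $1,240.13 + $1,240.13 + $1,240.13 + $1,240.13 + $1,240.13 = $9,921.04

$9,921.04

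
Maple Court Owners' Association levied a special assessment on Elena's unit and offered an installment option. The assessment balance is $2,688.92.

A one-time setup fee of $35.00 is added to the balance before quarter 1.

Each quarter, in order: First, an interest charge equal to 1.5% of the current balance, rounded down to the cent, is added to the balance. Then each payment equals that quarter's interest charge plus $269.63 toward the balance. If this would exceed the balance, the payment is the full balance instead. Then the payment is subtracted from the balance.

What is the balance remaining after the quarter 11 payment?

Quarter 1: opening $2,723.92; interest $40.85 → $2,764.77; payment $310.48; balance $2,454.29
Quarter 2: opening $2,454.29; interest $36.81 → $2,491.10; payment $306.44; balance $2,184.66
Quarter 3: opening $2,184.66; interest $32.76 → $2,217.42; payment $302.39; balance $1,915.03
Quarter 4: opening $1,915.03; interest $28.72 → $1,943.75; payment $298.35; balance $1,645.40
Quarter 5: opening $1,645.40; interest $24.68 → $1,670.08; payment $294.31; balance $1,375.77
Quarter 6: opening $1,375.77; interest $20.63 → $1,396.40; payment $290.26; balance $1,106.14
Quarter 7: opening $1,106.14; interest $16.59 → $1,122.73; payment $286.22; balance $836.51
Quarter 8: opening $836.51; interest $12.54 → $849.05; payment $282.17; balance $566.88
Quarter 9: opening $566.88; interest $8.50 → $575.38; payment $278.13; balance $297.25
Quarter 10: opening $297.25; interest $4.45 → $301.70; payment $274.08; balance $27.62
Quarter 11: opening $27.62; interest $0.41 → $28.03; payment $28.03; balance $0.00

$0.00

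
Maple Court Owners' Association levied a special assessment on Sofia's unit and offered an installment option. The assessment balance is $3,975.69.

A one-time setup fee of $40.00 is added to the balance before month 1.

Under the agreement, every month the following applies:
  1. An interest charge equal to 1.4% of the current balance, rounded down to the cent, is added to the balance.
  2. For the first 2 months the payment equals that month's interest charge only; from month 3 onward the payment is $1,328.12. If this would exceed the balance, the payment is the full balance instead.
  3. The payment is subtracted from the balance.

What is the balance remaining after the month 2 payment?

# | Opening | Interest | Payment | End bal
1 | $4,015.69 | $56.21 | $56.21 | $4,015.69
2 | $4,015.69 | $56.21 | $56.21 | $4,015.69

$4,015.69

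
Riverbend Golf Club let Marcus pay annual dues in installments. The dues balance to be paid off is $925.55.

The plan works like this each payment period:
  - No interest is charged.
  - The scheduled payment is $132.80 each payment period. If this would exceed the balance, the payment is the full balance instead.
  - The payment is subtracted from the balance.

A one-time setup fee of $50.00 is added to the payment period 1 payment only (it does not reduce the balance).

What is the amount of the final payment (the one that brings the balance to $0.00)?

$128.75

Payment period 1: $925.55 − $132.80 (+ $50.00 fee) → $792.75
Payment period 2: $792.75 − $132.80 → $659.95
Payment period 3: $659.95 − $132.80 → $527.15
Payment period 4: $527.15 − $132.80 → $394.35
Payment period 5: $394.35 − $132.80 → $261.55
Payment period 6: $261.55 − $132.80 → $128.75
Payment period 7: $128.75 − $128.75 → $0.00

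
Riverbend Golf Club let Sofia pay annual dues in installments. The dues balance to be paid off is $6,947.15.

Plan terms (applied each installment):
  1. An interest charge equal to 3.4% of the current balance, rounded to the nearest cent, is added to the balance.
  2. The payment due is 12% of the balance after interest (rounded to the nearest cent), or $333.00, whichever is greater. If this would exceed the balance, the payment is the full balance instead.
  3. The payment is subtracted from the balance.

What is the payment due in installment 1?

Installment 1: opening $6,947.15; interest $236.20 → $7,183.35; payment $862.00; balance $6,321.35

$862.00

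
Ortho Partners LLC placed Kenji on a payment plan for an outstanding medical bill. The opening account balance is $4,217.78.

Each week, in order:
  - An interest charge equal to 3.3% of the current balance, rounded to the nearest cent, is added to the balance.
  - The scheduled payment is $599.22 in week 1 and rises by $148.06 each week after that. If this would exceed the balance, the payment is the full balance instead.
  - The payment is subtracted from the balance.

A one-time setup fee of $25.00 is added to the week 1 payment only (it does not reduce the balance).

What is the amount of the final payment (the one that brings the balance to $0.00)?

$238.05

Week 1: $4,217.78 +$139.19 interest = $4,356.97; pay $599.22 (+ $25.00 fee) → $3,757.75
Week 2: $3,757.75 +$124.01 interest = $3,881.76; pay $747.28 → $3,134.48
Week 3: $3,134.48 +$103.44 interest = $3,237.92; pay $895.34 → $2,342.58
Week 4: $2,342.58 +$77.31 interest = $2,419.89; pay $1,043.40 → $1,376.49
Week 5: $1,376.49 +$45.42 interest = $1,421.91; pay $1,191.46 → $230.45
Week 6: $230.45 +$7.60 interest = $238.05; pay $238.05 → $0.00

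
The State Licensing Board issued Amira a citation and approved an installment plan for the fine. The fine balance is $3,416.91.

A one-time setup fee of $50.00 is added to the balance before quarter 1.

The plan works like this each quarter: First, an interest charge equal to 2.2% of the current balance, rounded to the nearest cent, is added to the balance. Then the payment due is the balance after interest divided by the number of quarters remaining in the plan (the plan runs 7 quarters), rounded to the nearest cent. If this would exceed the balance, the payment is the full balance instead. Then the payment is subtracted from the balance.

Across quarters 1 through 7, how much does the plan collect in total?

$3,785.79

Quarter 1: opening $3,466.91; interest $76.27 → $3,543.18; payment $506.17; balance $3,037.01
Quarter 2: opening $3,037.01; interest $66.81 → $3,103.82; payment $517.30; balance $2,586.52
Quarter 3: opening $2,586.52; interest $56.90 → $2,643.42; payment $528.68; balance $2,114.74
Quarter 4: opening $2,114.74; interest $46.52 → $2,161.26; payment $540.32; balance $1,620.94
Quarter 5: opening $1,620.94; interest $35.66 → $1,656.60; payment $552.20; balance $1,104.40
Quarter 6: opening $1,104.40; interest $24.30 → $1,128.70; payment $564.35; balance $564.35
Quarter 7: opening $564.35; interest $12.42 → $576.77; payment $576.77; balance $0.00
Total paid: $3,785.79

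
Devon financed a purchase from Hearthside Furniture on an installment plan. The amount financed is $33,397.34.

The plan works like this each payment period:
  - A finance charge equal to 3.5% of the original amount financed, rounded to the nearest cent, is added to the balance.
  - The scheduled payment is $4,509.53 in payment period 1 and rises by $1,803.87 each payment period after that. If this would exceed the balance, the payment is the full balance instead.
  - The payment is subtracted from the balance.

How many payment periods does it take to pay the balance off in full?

5

Payment period 1: $33,397.34 +$1,168.91 interest = $34,566.25; pay $4,509.53 → $30,056.72
Payment period 2: $30,056.72 +$1,168.91 interest = $31,225.63; pay $6,313.40 → $24,912.23
Payment period 3: $24,912.23 +$1,168.91 interest = $26,081.14; pay $8,117.27 → $17,963.87
Payment period 4: $17,963.87 +$1,168.91 interest = $19,132.78; pay $9,921.14 → $9,211.64
Payment period 5: $9,211.64 +$1,168.91 interest = $10,380.55; pay $10,380.55 → $0.00
Balance reaches $0.00 in payment period 5.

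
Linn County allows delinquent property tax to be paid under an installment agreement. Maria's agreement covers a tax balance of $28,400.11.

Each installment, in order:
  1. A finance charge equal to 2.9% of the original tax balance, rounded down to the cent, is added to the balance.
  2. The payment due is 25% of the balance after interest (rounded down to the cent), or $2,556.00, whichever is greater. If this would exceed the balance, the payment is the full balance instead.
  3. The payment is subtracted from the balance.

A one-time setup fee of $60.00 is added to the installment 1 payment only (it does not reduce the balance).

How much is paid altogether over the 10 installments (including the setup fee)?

Installment 1: $28,400.11 +$823.60 interest = $29,223.71; pay $7,305.92 (+ $60.00 fee) → $21,917.79
Installment 2: $21,917.79 +$823.60 interest = $22,741.39; pay $5,685.34 → $17,056.05
Installment 3: $17,056.05 +$823.60 interest = $17,879.65; pay $4,469.91 → $13,409.74
Installment 4: $13,409.74 +$823.60 interest = $14,233.34; pay $3,558.33 → $10,675.01
Installment 5: $10,675.01 +$823.60 interest = $11,498.61; pay $2,874.65 → $8,623.96
Installment 6: $8,623.96 +$823.60 interest = $9,447.56; pay $2,556.00 → $6,891.56
Installment 7: $6,891.56 +$823.60 interest = $7,715.16; pay $2,556.00 → $5,159.16
Installment 8: $5,159.16 +$823.60 interest = $5,982.76; pay $2,556.00 → $3,426.76
Installment 9: $3,426.76 +$823.60 interest = $4,250.36; pay $2,556.00 → $1,694.36
Installment 10: $1,694.36 +$823.60 interest = $2,517.96; pay $2,517.96 → $0.00
Total paid: $36,696.11

$36,696.11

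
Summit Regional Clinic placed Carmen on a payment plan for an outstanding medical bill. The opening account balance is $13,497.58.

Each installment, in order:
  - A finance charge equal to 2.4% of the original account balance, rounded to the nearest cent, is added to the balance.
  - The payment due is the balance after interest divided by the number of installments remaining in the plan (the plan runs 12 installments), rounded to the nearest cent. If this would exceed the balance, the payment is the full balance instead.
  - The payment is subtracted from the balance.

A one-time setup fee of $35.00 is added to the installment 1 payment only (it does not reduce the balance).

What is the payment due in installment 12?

Installment 1: $13,497.58 +$323.94 interest = $13,821.52; pay $1,151.79 (+ $35.00 fee) → $12,669.73
Installment 2: $12,669.73 +$323.94 interest = $12,993.67; pay $1,181.24 → $11,812.43
Installment 3: $11,812.43 +$323.94 interest = $12,136.37; pay $1,213.64 → $10,922.73
Installment 4: $10,922.73 +$323.94 interest = $11,246.67; pay $1,249.63 → $9,997.04
Installment 5: $9,997.04 +$323.94 interest = $10,320.98; pay $1,290.12 → $9,030.86
Installment 6: $9,030.86 +$323.94 interest = $9,354.80; pay $1,336.40 → $8,018.40
Installment 7: $8,018.40 +$323.94 interest = $8,342.34; pay $1,390.39 → $6,951.95
Installment 8: $6,951.95 +$323.94 interest = $7,275.89; pay $1,455.18 → $5,820.71
Installment 9: $5,820.71 +$323.94 interest = $6,144.65; pay $1,536.16 → $4,608.49
Installment 10: $4,608.49 +$323.94 interest = $4,932.43; pay $1,644.14 → $3,288.29
Installment 11: $3,288.29 +$323.94 interest = $3,612.23; pay $1,806.12 → $1,806.11
Installment 12: $1,806.11 +$323.94 interest = $2,130.05; pay $2,130.05 → $0.00

$2,130.05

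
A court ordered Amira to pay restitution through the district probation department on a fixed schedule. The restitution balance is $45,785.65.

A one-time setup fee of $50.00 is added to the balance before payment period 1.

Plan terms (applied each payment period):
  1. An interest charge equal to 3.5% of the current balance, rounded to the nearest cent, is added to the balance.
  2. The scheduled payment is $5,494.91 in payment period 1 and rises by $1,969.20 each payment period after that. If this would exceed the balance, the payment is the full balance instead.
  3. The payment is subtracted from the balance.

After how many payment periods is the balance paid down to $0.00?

6

Payment period 1: opening $45,835.65; interest $1,604.25 → $47,439.90; payment $5,494.91; balance $41,944.99
Payment period 2: opening $41,944.99; interest $1,468.07 → $43,413.06; payment $7,464.11; balance $35,948.95
Payment period 3: opening $35,948.95; interest $1,258.21 → $37,207.16; payment $9,433.31; balance $27,773.85
Payment period 4: opening $27,773.85; interest $972.08 → $28,745.93; payment $11,402.51; balance $17,343.42
Payment period 5: opening $17,343.42; interest $607.02 → $17,950.44; payment $13,371.71; balance $4,578.73
Payment period 6: opening $4,578.73; interest $160.26 → $4,738.99; payment $4,738.99; balance $0.00
Balance reaches $0.00 in payment period 6.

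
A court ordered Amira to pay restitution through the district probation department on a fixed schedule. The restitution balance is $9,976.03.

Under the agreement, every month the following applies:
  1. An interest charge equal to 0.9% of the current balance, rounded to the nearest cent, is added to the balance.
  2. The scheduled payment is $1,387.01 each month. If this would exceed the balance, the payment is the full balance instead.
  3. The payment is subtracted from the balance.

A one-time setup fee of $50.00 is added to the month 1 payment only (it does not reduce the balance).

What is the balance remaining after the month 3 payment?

$6,049.22

Month 1: opening $9,976.03; interest $89.78 → $10,065.81; payment $1,387.01 (+ $50.00 fee); balance $8,678.80
Month 2: opening $8,678.80; interest $78.11 → $8,756.91; payment $1,387.01; balance $7,369.90
Month 3: opening $7,369.90; interest $66.33 → $7,436.23; payment $1,387.01; balance $6,049.22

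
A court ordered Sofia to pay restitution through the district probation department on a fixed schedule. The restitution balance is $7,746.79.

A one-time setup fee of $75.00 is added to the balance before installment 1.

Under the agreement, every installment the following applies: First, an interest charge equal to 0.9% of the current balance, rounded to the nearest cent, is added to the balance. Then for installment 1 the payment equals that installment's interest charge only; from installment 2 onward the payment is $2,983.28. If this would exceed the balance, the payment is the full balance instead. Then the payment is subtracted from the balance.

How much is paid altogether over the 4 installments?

$8,024.50

Installment 1: opening $7,821.79; interest $70.40 → $7,892.19; payment $70.40; balance $7,821.79
Installment 2: opening $7,821.79; interest $70.40 → $7,892.19; payment $2,983.28; balance $4,908.91
Installment 3: opening $4,908.91; interest $44.18 → $4,953.09; payment $2,983.28; balance $1,969.81
Installment 4: opening $1,969.81; interest $17.73 → $1,987.54; payment $1,987.54; balance $0.00
Total paid: $8,024.50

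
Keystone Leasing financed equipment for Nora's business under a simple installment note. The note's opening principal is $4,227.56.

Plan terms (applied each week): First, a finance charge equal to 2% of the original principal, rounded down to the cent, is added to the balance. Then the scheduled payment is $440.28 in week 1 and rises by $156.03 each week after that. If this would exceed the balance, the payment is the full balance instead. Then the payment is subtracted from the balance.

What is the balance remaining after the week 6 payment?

$0.00

# | Opening | Interest | Payment | End bal
1 | $4,227.56 | $84.55 | $440.28 | $3,871.83
2 | $3,871.83 | $84.55 | $596.31 | $3,360.07
3 | $3,360.07 | $84.55 | $752.34 | $2,692.28
4 | $2,692.28 | $84.55 | $908.37 | $1,868.46
5 | $1,868.46 | $84.55 | $1,064.40 | $888.61
6 | $888.61 | $84.55 | $973.16 | $0.00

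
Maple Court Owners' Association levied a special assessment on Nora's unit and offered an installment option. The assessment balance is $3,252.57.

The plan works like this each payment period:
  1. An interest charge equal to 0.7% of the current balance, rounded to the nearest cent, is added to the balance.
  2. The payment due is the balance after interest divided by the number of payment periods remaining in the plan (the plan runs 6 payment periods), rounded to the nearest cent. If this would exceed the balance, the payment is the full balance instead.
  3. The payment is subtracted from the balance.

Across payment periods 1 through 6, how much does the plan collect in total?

$3,333.19

Payment period 1: opening $3,252.57; interest $22.77 → $3,275.34; payment $545.89; balance $2,729.45
Payment period 2: opening $2,729.45; interest $19.11 → $2,748.56; payment $549.71; balance $2,198.85
Payment period 3: opening $2,198.85; interest $15.39 → $2,214.24; payment $553.56; balance $1,660.68
Payment period 4: opening $1,660.68; interest $11.62 → $1,672.30; payment $557.43; balance $1,114.87
Payment period 5: opening $1,114.87; interest $7.80 → $1,122.67; payment $561.34; balance $561.33
Payment period 6: opening $561.33; interest $3.93 → $565.26; payment $565.26; balance $0.00
Total paid: $3,333.19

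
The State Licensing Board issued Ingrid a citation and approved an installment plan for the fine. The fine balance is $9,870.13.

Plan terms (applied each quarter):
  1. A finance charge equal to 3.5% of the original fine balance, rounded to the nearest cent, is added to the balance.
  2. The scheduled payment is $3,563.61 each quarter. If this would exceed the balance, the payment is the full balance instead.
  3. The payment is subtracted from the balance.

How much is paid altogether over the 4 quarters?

$11,251.93

Quarter 1: opening $9,870.13; interest $345.45 → $10,215.58; payment $3,563.61; balance $6,651.97
Quarter 2: opening $6,651.97; interest $345.45 → $6,997.42; payment $3,563.61; balance $3,433.81
Quarter 3: opening $3,433.81; interest $345.45 → $3,779.26; payment $3,563.61; balance $215.65
Quarter 4: opening $215.65; interest $345.45 → $561.10; payment $561.10; balance $0.00
Total paid: $11,251.93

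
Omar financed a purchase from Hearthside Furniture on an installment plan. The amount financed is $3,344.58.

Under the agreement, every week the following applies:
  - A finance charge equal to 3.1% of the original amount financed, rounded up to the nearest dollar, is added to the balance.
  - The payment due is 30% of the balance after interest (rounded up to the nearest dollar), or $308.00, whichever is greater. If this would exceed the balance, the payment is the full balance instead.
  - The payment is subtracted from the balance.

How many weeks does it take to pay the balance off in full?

9

Week 1: $3,344.58 +$104.00 interest = $3,448.58; pay $1,035.00 → $2,413.58
Week 2: $2,413.58 +$104.00 interest = $2,517.58; pay $756.00 → $1,761.58
Week 3: $1,761.58 +$104.00 interest = $1,865.58; pay $560.00 → $1,305.58
Week 4: $1,305.58 +$104.00 interest = $1,409.58; pay $423.00 → $986.58
Week 5: $986.58 +$104.00 interest = $1,090.58; pay $328.00 → $762.58
Week 6: $762.58 +$104.00 interest = $866.58; pay $308.00 → $558.58
Week 7: $558.58 +$104.00 interest = $662.58; pay $308.00 → $354.58
Week 8: $354.58 +$104.00 interest = $458.58; pay $308.00 → $150.58
Week 9: $150.58 +$104.00 interest = $254.58; pay $254.58 → $0.00
Balance reaches $0.00 in week 9.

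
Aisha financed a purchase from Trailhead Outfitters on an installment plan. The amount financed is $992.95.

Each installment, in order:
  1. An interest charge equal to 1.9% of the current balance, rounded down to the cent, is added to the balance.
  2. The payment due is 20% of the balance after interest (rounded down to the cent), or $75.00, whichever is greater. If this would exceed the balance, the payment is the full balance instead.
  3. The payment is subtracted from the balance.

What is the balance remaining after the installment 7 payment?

Installment 1: opening $992.95; interest $18.86 → $1,011.81; payment $202.36; balance $809.45
Installment 2: opening $809.45; interest $15.37 → $824.82; payment $164.96; balance $659.86
Installment 3: opening $659.86; interest $12.53 → $672.39; payment $134.47; balance $537.92
Installment 4: opening $537.92; interest $10.22 → $548.14; payment $109.62; balance $438.52
Installment 5: opening $438.52; interest $8.33 → $446.85; payment $89.37; balance $357.48
Installment 6: opening $357.48; interest $6.79 → $364.27; payment $75.00; balance $289.27
Installment 7: opening $289.27; interest $5.49 → $294.76; payment $75.00; balance $219.76

$219.76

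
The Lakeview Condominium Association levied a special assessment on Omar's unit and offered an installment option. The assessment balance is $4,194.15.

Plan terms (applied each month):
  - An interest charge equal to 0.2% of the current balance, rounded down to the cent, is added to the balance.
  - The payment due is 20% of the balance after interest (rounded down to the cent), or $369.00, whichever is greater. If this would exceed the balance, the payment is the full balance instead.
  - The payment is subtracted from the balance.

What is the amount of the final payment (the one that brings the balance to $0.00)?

# | Opening | Interest | Payment | End bal
1 | $4,194.15 | $8.38 | $840.50 | $3,362.03
2 | $3,362.03 | $6.72 | $673.75 | $2,695.00
3 | $2,695.00 | $5.39 | $540.07 | $2,160.32
4 | $2,160.32 | $4.32 | $432.92 | $1,731.72
5 | $1,731.72 | $3.46 | $369.00 | $1,366.18
6 | $1,366.18 | $2.73 | $369.00 | $999.91
7 | $999.91 | $1.99 | $369.00 | $632.90
8 | $632.90 | $1.26 | $369.00 | $265.16
9 | $265.16 | $0.53 | $265.69 | $0.00

$265.69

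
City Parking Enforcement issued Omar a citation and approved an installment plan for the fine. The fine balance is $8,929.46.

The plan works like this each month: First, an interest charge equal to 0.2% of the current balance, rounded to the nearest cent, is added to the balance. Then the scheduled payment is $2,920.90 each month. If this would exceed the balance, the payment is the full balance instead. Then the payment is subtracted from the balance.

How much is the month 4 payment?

$203.32

# | Opening | Interest | Payment | End bal
1 | $8,929.46 | $17.86 | $2,920.90 | $6,026.42
2 | $6,026.42 | $12.05 | $2,920.90 | $3,117.57
3 | $3,117.57 | $6.24 | $2,920.90 | $202.91
4 | $202.91 | $0.41 | $203.32 | $0.00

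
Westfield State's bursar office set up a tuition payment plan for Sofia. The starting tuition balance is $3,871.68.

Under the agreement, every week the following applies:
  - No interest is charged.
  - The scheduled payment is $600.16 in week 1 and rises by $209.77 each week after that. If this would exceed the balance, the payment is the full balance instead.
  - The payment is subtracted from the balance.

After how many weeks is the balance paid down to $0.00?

Week 1: $3,871.68 − $600.16 → $3,271.52
Week 2: $3,271.52 − $809.93 → $2,461.59
Week 3: $2,461.59 − $1,019.70 → $1,441.89
Week 4: $1,441.89 − $1,229.47 → $212.42
Week 5: $212.42 − $212.42 → $0.00
Balance reaches $0.00 in week 5.

5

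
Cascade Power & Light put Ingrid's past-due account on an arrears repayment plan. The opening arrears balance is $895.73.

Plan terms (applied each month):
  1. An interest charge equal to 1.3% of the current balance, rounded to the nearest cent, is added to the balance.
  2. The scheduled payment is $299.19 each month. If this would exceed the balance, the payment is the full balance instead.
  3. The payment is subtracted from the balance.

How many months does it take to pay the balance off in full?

4

Month 1: $895.73 +$11.64 interest = $907.37; pay $299.19 → $608.18
Month 2: $608.18 +$7.91 interest = $616.09; pay $299.19 → $316.90
Month 3: $316.90 +$4.12 interest = $321.02; pay $299.19 → $21.83
Month 4: $21.83 +$0.28 interest = $22.11; pay $22.11 → $0.00
Balance reaches $0.00 in month 4.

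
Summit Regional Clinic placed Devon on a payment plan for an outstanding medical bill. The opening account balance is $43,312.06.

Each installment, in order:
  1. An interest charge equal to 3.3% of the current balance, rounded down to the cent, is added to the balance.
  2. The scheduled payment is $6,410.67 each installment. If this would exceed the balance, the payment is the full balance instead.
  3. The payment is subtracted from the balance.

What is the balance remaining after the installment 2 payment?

$33,184.92

# | Opening | Interest | Payment | End bal
1 | $43,312.06 | $1,429.29 | $6,410.67 | $38,330.68
2 | $38,330.68 | $1,264.91 | $6,410.67 | $33,184.92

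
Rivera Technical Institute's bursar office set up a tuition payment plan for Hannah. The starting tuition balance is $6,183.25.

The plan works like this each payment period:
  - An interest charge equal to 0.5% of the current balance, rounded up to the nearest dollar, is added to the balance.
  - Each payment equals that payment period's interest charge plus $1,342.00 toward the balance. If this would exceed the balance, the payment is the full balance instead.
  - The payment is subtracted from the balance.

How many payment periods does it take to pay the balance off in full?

Payment period 1: opening $6,183.25; interest $31.00 → $6,214.25; payment $1,373.00; balance $4,841.25
Payment period 2: opening $4,841.25; interest $25.00 → $4,866.25; payment $1,367.00; balance $3,499.25
Payment period 3: opening $3,499.25; interest $18.00 → $3,517.25; payment $1,360.00; balance $2,157.25
Payment period 4: opening $2,157.25; interest $11.00 → $2,168.25; payment $1,353.00; balance $815.25
Payment period 5: opening $815.25; interest $5.00 → $820.25; payment $820.25; balance $0.00
Balance reaches $0.00 in payment period 5.

5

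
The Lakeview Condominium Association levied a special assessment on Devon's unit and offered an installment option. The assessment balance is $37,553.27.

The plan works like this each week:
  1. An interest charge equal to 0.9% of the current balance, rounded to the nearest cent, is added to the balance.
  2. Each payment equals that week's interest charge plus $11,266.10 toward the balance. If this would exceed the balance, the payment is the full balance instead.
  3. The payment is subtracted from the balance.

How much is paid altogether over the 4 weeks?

$38,296.81

Week 1: $37,553.27 +$337.98 interest = $37,891.25; pay $11,604.08 → $26,287.17
Week 2: $26,287.17 +$236.58 interest = $26,523.75; pay $11,502.68 → $15,021.07
Week 3: $15,021.07 +$135.19 interest = $15,156.26; pay $11,401.29 → $3,754.97
Week 4: $3,754.97 +$33.79 interest = $3,788.76; pay $3,788.76 → $0.00
Total paid: $38,296.81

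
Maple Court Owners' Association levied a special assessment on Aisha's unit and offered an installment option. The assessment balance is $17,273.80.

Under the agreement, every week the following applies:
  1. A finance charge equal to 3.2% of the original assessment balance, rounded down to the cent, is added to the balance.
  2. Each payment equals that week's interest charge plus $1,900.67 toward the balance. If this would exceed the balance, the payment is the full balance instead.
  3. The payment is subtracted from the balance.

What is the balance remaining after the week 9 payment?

$167.77

# | Opening | Interest | Payment | End bal
1 | $17,273.80 | $552.76 | $2,453.43 | $15,373.13
2 | $15,373.13 | $552.76 | $2,453.43 | $13,472.46
3 | $13,472.46 | $552.76 | $2,453.43 | $11,571.79
4 | $11,571.79 | $552.76 | $2,453.43 | $9,671.12
5 | $9,671.12 | $552.76 | $2,453.43 | $7,770.45
6 | $7,770.45 | $552.76 | $2,453.43 | $5,869.78
7 | $5,869.78 | $552.76 | $2,453.43 | $3,969.11
8 | $3,969.11 | $552.76 | $2,453.43 | $2,068.44
9 | $2,068.44 | $552.76 | $2,453.43 | $167.77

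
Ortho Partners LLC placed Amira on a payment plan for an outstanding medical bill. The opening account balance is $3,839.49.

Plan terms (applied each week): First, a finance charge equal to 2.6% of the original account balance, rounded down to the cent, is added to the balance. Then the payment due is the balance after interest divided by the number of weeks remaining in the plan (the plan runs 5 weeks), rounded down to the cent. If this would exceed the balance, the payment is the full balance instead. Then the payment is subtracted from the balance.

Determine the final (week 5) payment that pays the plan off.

Week 1: opening $3,839.49; interest $99.82 → $3,939.31; payment $787.86; balance $3,151.45
Week 2: opening $3,151.45; interest $99.82 → $3,251.27; payment $812.81; balance $2,438.46
Week 3: opening $2,438.46; interest $99.82 → $2,538.28; payment $846.09; balance $1,692.19
Week 4: opening $1,692.19; interest $99.82 → $1,792.01; payment $896.00; balance $896.01
Week 5: opening $896.01; interest $99.82 → $995.83; payment $995.83; balance $0.00

$995.83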